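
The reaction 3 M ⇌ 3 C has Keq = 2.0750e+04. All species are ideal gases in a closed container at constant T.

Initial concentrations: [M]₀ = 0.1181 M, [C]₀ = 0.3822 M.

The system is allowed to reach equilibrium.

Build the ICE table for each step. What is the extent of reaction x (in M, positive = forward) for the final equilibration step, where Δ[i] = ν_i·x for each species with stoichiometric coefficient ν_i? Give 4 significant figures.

x = 0.03351 M

Q₀ = 33.89 vs Keq = 2.0750e+04 ⇒ Q<K, forward
Step 1:
                   M          C
  init        0.1181     0.3822
  Δ          -0.1005     0.1005
  eq         0.01757     0.4827
  solve Keq expr → x = 0.03351; check Q = 2.0750e+04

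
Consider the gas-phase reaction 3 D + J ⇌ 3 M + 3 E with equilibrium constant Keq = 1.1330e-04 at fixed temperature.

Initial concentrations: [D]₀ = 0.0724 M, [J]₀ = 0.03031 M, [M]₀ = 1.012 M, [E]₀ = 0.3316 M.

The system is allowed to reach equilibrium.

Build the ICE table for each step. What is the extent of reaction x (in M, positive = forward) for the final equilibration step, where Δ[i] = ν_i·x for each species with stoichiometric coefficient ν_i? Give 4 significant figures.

x = -0.1059 M

Q₀ = 3285 vs Keq = 1.1330e-04 ⇒ Q>K, reverse
Step 1:
                   D          J          M          E
  I           0.0724    0.03031      1.012     0.3316
  C           0.3176     0.1059    -0.3176    -0.3176
  E             0.39     0.1362     0.6944    0.01398
  solve Keq expr → x = -0.1059; check Q = 1.1330e-04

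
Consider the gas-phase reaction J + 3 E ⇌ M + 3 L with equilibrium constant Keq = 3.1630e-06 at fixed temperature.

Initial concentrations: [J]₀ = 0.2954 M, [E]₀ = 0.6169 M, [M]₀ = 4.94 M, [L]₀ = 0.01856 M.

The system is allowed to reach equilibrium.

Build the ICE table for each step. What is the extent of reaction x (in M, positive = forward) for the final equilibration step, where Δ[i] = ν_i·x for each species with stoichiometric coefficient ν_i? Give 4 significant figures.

x = -0.004971 M

Q₀ = 4.5541e-04 vs Keq = 3.1630e-06 ⇒ Q>K, reverse
Step 1:
                  J         E         M         L
  Initial    0.2954    0.6169      4.94   0.01856
  Change   0.004971   0.01491 -0.004971  -0.01491
  Equil      0.3004    0.6318     4.935  0.003648
  solve Keq expr → x = -0.004971; check Q = 3.1630e-06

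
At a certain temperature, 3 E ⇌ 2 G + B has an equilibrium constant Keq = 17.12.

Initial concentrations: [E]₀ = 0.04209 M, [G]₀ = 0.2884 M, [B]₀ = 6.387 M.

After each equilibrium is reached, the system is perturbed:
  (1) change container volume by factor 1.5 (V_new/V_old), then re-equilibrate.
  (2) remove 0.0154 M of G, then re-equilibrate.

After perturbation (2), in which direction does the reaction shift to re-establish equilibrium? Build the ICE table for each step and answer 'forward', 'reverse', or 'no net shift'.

Direction: forward

Q₀ = 7124 vs Keq = 17.12 ⇒ Q>K, reverse
Step 1:
                  E         G         B
  Initial   0.04209    0.2884     6.387
  Change     0.1779   -0.1186  -0.05931
  Equil        0.22    0.1698     6.328
  solve Keq expr → x = -0.05931; check Q = 17.12
Then change container volume by factor 1.5 (V_new/V_old).
Step 2:
                  E         G         B
  Initial    0.1467    0.1132     4.218
  Change          0         0         0
  Equil      0.1467    0.1132     4.218
  solve Keq expr → x = 0; check Q = 17.12
Then remove 0.0154 M of G.
Step 3:
                  E         G         B
  Initial    0.1467   0.09778     4.218
  Change  -0.008503  0.005669  0.002834
  Equil      0.1382    0.1034     4.221
  solve Keq expr → x = 0.002834; check Q = 17.12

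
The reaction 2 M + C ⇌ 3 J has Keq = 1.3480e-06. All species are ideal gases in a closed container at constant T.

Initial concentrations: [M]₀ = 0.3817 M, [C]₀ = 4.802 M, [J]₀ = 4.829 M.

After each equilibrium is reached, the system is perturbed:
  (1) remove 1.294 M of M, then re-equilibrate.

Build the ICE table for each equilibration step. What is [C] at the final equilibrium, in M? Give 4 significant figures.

[C]_eq = 6.4 M

Q₀ = 161 vs Keq = 1.3480e-06 ⇒ Q>K, reverse
Step 1:
                  M         C         J
  I          0.3817     4.802     4.829
  C           3.187     1.594    -4.781
  E           3.569     6.396   0.04789
  solve Keq expr → x = -1.594; check Q = 1.3480e-06
Then remove 1.294 M of M.
Step 2:
                  M         C         J
  I           2.275     6.396   0.04789
  C        0.008217  0.004109  -0.01233
  E           2.283       6.4   0.03556
  solve Keq expr → x = -0.004109; check Q = 1.3480e-06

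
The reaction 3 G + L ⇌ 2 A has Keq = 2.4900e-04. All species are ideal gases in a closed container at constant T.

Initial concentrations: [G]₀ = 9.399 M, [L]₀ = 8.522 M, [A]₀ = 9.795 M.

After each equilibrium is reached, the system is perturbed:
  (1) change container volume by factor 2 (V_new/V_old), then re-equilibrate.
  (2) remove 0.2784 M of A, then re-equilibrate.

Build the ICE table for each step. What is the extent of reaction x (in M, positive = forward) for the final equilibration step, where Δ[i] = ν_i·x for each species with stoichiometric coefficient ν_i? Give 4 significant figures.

Q₀ = 0.01356 vs Keq = 2.4900e-04 ⇒ Q>K, reverse
Step 1:
                    G           L           A
  I             9.399       8.522       9.795
  C             8.596       2.865       -5.73
  E             17.99       11.39       4.065
  solve Keq expr → x = -2.865; check Q = 2.4900e-04
Then change container volume by factor 2 (V_new/V_old).
Step 2:
                    G           L           A
  I             8.997       5.694       2.032
  C             1.159      0.3864     -0.7729
  E             10.16        6.08       1.259
  solve Keq expr → x = -0.3864; check Q = 2.4900e-04
Then remove 0.2784 M of A.
Step 3:
                    G           L           A
  I             10.16        6.08       0.981
  C           -0.3148     -0.1049      0.2099
  E             9.842       5.975       1.191
  solve Keq expr → x = 0.1049; check Q = 2.4900e-04

x = 0.1049 M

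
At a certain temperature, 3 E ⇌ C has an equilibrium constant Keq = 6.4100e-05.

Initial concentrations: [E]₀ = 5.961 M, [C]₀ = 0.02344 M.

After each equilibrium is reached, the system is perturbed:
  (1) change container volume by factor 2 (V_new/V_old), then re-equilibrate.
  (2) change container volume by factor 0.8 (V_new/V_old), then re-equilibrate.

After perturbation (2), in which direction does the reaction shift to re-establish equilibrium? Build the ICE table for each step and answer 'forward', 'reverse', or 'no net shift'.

Direction: forward

Q₀ = 1.1066e-04 vs Keq = 6.4100e-05 ⇒ Q>K, reverse
Step 1:
                  E         C
  Initial     5.961   0.02344
  Change    0.02899 -0.009664
  Equil        5.99   0.01378
  solve Keq expr → x = -0.009664; check Q = 6.4100e-05
Then change container volume by factor 2 (V_new/V_old).
Step 2:
                  E         C
  Initial     2.995  0.006888
  Change    0.01542 -0.005139
  Equil        3.01  0.001749
  solve Keq expr → x = -0.005139; check Q = 6.4100e-05
Then change container volume by factor 0.8 (V_new/V_old).
Step 3:
                  E         C
  Initial     3.763  0.002186
  Change  -0.003659   0.00122
  Equil       3.759  0.003406
  solve Keq expr → x = 0.00122; check Q = 6.4100e-05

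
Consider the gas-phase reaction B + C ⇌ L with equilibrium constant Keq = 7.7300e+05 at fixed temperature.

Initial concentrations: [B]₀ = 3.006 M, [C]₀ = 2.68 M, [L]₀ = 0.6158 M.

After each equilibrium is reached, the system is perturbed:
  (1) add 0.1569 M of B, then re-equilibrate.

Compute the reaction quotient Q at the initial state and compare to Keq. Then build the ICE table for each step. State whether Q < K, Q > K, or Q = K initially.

Q₀ = 0.07644; Q < K (proceeds forward)

Q₀ = 0.07644 vs Keq = 7.7300e+05 ⇒ Q<K, forward
Step 1:
                    B           C           L
  I             3.006        2.68      0.6158
  C             -2.68       -2.68        2.68
  E             0.326  1.3078e-05       3.296
  solve Keq expr → x = 2.68; check Q = 7.7300e+05
Then add 0.1569 M of B.
Step 2:
                    B           C           L
  I            0.4829  1.3078e-05       3.296
  C       -4.2490e-06 -4.2490e-06  4.2490e-06
  E            0.4829  8.8291e-06       3.296
  solve Keq expr → x = 4.2490e-06; check Q = 7.7300e+05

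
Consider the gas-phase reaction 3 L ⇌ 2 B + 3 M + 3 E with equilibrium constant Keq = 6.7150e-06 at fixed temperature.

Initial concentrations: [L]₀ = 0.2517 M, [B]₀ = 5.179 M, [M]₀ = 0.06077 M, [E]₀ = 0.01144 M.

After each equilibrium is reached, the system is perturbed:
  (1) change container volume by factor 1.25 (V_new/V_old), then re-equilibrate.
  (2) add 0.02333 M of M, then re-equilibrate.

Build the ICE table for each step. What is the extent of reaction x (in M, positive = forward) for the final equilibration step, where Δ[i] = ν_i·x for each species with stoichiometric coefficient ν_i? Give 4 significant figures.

Q₀ = 5.6518e-07 vs Keq = 6.7150e-06 ⇒ Q<K, forward
Step 1:
                   L          B          M          E
  I           0.2517      5.179    0.06077    0.01144
  C         -0.01005   0.006699    0.01005    0.01005
  E           0.2417      5.186    0.07082    0.02149
  solve Keq expr → x = 0.003349; check Q = 6.7150e-06
Then change container volume by factor 1.25 (V_new/V_old).
Step 2:
                   L          B          M          E
  I           0.1933      4.149    0.05665    0.01719
  C        -0.005079   0.003386   0.005079   0.005079
  E           0.1882      4.152    0.06173    0.02227
  solve Keq expr → x = 0.001693; check Q = 6.7150e-06
Then add 0.02333 M of M.
Step 3:
                   L          B          M          E
  I           0.1882      4.152    0.08506    0.02227
  C          0.00472  -0.003147   -0.00472   -0.00472
  E            0.193      4.149    0.08034    0.01755
  solve Keq expr → x = -0.001573; check Q = 6.7150e-06

x = -0.001573 M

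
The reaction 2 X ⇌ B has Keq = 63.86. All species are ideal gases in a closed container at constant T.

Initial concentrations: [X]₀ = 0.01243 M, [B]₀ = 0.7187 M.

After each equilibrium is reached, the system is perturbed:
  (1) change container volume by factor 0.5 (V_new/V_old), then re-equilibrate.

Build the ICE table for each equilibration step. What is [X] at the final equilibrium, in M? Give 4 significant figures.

Q₀ = 4652 vs Keq = 63.86 ⇒ Q>K, reverse
Step 1:
                  X         B
  Initial   0.01243    0.7187
  Change    0.09027  -0.04514
  Equil      0.1027    0.6736
  solve Keq expr → x = -0.04514; check Q = 63.86
Then change container volume by factor 0.5 (V_new/V_old).
Step 2:
                  X         B
  Initial    0.2054     1.347
  Change   -0.05859    0.0293
  Equil      0.1468     1.376
  solve Keq expr → x = 0.0293; check Q = 63.86

[X]_eq = 0.1468 M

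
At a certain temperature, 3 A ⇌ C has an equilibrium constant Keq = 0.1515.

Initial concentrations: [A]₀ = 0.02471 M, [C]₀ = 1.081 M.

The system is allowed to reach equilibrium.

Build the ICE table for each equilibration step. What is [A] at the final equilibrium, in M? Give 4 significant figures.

Q₀ = 7.1649e+04 vs Keq = 0.1515 ⇒ Q>K, reverse
Step 1:
                   A          C
  Initial    0.02471      1.081
  Change       1.531    -0.5104
  Equil        1.556     0.5706
  solve Keq expr → x = -0.5104; check Q = 0.1515

[A]_eq = 1.556 M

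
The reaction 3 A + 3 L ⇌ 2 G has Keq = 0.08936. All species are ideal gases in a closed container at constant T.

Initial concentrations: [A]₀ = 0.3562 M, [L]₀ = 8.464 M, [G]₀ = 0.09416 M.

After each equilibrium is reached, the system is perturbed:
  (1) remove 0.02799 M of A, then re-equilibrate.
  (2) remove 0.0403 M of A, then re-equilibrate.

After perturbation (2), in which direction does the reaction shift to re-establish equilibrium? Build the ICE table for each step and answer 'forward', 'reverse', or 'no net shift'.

Q₀ = 3.2354e-04 vs Keq = 0.08936 ⇒ Q<K, forward
Step 1:
                    A           L           G
  Initial      0.3562       8.464     0.09416
  Change      -0.2459     -0.2459      0.1639
  Equil        0.1103       8.218      0.2581
  solve Keq expr → x = 0.08196; check Q = 0.08936
Then remove 0.02799 M of A.
Step 2:
                    A           L           G
  Initial     0.08234       8.218      0.2581
  Change      0.02323     0.02323    -0.01549
  Equil        0.1056       8.241      0.2426
  solve Keq expr → x = -0.007744; check Q = 0.08936
Then remove 0.0403 M of A.
Step 3:
                    A           L           G
  Initial     0.06527       8.241      0.2426
  Change      0.03335     0.03335    -0.02223
  Equil       0.09862       8.275      0.2204
  solve Keq expr → x = -0.01112; check Q = 0.08936

Direction: reverse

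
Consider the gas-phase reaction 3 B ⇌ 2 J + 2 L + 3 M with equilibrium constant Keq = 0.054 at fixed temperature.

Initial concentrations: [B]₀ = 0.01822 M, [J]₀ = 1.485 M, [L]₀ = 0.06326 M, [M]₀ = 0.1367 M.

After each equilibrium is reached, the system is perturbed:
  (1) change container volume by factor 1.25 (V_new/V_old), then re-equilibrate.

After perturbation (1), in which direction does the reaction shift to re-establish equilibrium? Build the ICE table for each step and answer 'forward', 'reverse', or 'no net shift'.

Direction: forward

Q₀ = 3.727 vs Keq = 0.054 ⇒ Q>K, reverse
Step 1:
                    B           J           L           M
  I           0.01822       1.485     0.06326      0.1367
  C           0.02824    -0.01883    -0.01883    -0.02824
  E           0.04646       1.466     0.04443      0.1085
  solve Keq expr → x = -0.009413; check Q = 0.054
Then change container volume by factor 1.25 (V_new/V_old).
Step 2:
                    B           J           L           M
  I           0.03717       1.173     0.03555     0.08677
  C         -0.005655     0.00377     0.00377    0.005655
  E           0.03151       1.177     0.03932     0.09242
  solve Keq expr → x = 0.001885; check Q = 0.054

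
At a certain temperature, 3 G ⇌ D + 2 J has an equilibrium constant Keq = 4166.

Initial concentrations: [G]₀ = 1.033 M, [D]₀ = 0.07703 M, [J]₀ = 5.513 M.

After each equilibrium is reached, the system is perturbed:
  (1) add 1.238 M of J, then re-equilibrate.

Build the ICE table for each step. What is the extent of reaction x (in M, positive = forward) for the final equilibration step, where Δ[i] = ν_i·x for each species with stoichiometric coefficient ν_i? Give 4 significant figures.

Q₀ = 2.124 vs Keq = 4166 ⇒ Q<K, forward
Step 1:
                    G           D           J
  init          1.033     0.07703       5.513
  Δ           -0.8838      0.2946      0.5892
  eq           0.1492      0.3716       6.102
  solve Keq expr → x = 0.2946; check Q = 4166
Then add 1.238 M of J.
Step 2:
                    G           D           J
  init         0.1492      0.3716        7.34
  Δ           0.01843   -0.006144    -0.01229
  eq           0.1676      0.3655       7.328
  solve Keq expr → x = -0.006144; check Q = 4166

x = -0.006144 M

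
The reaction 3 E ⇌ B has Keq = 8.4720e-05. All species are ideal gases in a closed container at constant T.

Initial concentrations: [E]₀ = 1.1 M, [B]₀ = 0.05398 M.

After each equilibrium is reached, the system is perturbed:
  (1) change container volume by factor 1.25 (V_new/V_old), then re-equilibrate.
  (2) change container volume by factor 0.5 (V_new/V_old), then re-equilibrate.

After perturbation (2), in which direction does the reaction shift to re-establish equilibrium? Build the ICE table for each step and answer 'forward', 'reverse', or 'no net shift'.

Direction: forward

Q₀ = 0.04056 vs Keq = 8.4720e-05 ⇒ Q>K, reverse
Step 1:
                  E         B
  Initial       1.1   0.05398
  Change     0.1614  -0.05381
  Equil       1.261 1.7005e-04
  solve Keq expr → x = -0.05381; check Q = 8.4720e-05
Then change container volume by factor 1.25 (V_new/V_old).
Step 2:
                  E         B
  Initial     1.009 1.3604e-04
  Change  1.4681e-04 -4.8936e-05
  Equil       1.009 8.7103e-05
  solve Keq expr → x = -4.8936e-05; check Q = 8.4720e-05
Then change container volume by factor 0.5 (V_new/V_old).
Step 3:
                  E         B
  Initial     2.019 1.7421e-04
  Change  -0.001563 5.2100e-04
  Equil       2.017 6.9521e-04
  solve Keq expr → x = 5.2100e-04; check Q = 8.4720e-05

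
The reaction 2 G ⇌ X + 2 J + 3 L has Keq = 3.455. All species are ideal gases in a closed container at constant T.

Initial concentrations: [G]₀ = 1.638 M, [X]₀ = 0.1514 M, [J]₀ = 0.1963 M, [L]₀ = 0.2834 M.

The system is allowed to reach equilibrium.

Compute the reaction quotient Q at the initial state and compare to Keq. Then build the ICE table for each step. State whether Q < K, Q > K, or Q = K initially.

Q₀ = 4.9492e-05; Q < K (proceeds forward)

Q₀ = 4.9492e-05 vs Keq = 3.455 ⇒ Q<K, forward
Step 1:
                   G          X          J          L
  I            1.638     0.1514     0.1963     0.2834
  C           -0.837     0.4185      0.837      1.255
  E            0.801     0.5699      1.033      1.539
  solve Keq expr → x = 0.4185; check Q = 3.455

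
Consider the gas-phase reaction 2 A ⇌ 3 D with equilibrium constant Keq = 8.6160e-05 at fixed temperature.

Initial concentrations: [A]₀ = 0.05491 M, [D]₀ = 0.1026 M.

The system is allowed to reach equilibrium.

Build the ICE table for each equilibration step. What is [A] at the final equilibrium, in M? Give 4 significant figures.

[A]_eq = 0.1163 M

Q₀ = 0.3582 vs Keq = 8.6160e-05 ⇒ Q>K, reverse
Step 1:
                   A          D
  I          0.05491     0.1026
  C          0.06138   -0.09208
  E           0.1163    0.01052
  solve Keq expr → x = -0.03069; check Q = 8.6160e-05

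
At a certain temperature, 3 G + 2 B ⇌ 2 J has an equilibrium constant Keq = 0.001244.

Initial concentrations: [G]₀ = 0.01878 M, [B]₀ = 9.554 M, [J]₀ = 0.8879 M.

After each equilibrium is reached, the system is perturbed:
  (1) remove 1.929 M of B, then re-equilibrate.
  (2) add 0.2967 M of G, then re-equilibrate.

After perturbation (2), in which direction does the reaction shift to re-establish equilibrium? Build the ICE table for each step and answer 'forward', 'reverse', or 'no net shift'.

Direction: forward

Q₀ = 1304 vs Keq = 0.001244 ⇒ Q>K, reverse
Step 1:
                  G         B         J
  I         0.01878     9.554    0.8879
  C           0.877    0.5847   -0.5847
  E          0.8958     10.14    0.3032
  solve Keq expr → x = -0.2923; check Q = 0.001244
Then remove 1.929 M of B.
Step 2:
                  G         B         J
  I          0.8958      8.21    0.3032
  C         0.05219   0.03479  -0.03479
  E           0.948     8.244    0.2684
  solve Keq expr → x = -0.0174; check Q = 0.001244
Then add 0.2967 M of G.
Step 3:
                  G         B         J
  I           1.245     8.244    0.2684
  C         -0.1157  -0.07715   0.07715
  E           1.129     8.167    0.3456
  solve Keq expr → x = 0.03858; check Q = 0.001244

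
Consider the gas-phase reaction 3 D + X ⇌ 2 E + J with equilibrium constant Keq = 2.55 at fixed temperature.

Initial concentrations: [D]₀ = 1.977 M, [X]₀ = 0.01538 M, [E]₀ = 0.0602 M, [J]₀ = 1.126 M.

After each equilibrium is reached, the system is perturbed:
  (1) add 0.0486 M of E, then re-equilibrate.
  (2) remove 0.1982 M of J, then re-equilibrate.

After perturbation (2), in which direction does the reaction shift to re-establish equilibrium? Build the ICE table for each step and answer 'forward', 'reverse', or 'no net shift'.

Q₀ = 0.03434 vs Keq = 2.55 ⇒ Q<K, forward
Step 1:
                  D         X         E         J
  init        1.977   0.01538    0.0602     1.126
  Δ        -0.04463  -0.01488   0.02976   0.01488
  eq          1.932 5.0176e-04   0.08996     1.141
  solve Keq expr → x = 0.01488; check Q = 2.55
Then add 0.0486 M of E.
Step 2:
                  D         X         E         J
  init        1.932 5.0176e-04    0.1386     1.141
  Δ        0.001985 6.6172e-04 -0.001323 -6.6172e-04
  eq          1.934  0.001163    0.1372      1.14
  solve Keq expr → x = -6.6172e-04; check Q = 2.55
Then remove 0.1982 M of J.
Step 3:
                  D         X         E         J
  init        1.934  0.001163    0.1372     0.942
  Δ       -5.8702e-04 -1.9567e-04 3.9134e-04 1.9567e-04
  eq          1.934 9.6781e-04    0.1376    0.9422
  solve Keq expr → x = 1.9567e-04; check Q = 2.55

Direction: forward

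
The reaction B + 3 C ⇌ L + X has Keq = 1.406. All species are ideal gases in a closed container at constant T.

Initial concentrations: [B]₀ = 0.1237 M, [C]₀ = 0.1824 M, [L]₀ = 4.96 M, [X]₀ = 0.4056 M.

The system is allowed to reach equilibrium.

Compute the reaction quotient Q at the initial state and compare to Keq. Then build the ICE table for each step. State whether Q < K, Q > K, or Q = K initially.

Q₀ = 2680; Q > K (proceeds reverse)

Q₀ = 2680 vs Keq = 1.406 ⇒ Q>K, reverse
Step 1:
                    B           C           L           X
  I            0.1237      0.1824        4.96      0.4056
  C            0.2784      0.8351     -0.2784     -0.2784
  E            0.4021       1.018       4.682      0.1272
  solve Keq expr → x = -0.2784; check Q = 1.406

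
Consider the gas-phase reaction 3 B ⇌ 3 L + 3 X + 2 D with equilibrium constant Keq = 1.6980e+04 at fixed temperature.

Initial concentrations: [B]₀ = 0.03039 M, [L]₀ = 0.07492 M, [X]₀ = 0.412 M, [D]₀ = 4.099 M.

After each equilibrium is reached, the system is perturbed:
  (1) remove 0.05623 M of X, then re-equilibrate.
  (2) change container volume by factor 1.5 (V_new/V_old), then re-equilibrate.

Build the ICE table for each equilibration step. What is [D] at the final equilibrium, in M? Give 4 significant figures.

Q₀ = 17.61 vs Keq = 1.6980e+04 ⇒ Q<K, forward
Step 1:
                   B          L          X          D
  init       0.03039    0.07492      0.412      4.099
  Δ         -0.02597    0.02597    0.02597    0.01732
  eq        0.004416     0.1009      0.438      4.116
  solve Keq expr → x = 0.008658; check Q = 1.6980e+04
Then remove 0.05623 M of X.
Step 2:
                   B          L          X          D
  init      0.004416     0.1009     0.3817      4.116
  Δ       -5.4060e-04 5.4060e-04 5.4060e-04 3.6040e-04
  eq        0.003875     0.1014     0.3823      4.117
  solve Keq expr → x = 1.8020e-04; check Q = 1.6980e+04
Then change container volume by factor 1.5 (V_new/V_old).
Step 3:
                   B          L          X          D
  init      0.002583    0.06762     0.2549      2.744
  Δ        -0.001238   0.001238   0.001238 8.2550e-04
  eq        0.001345    0.06886     0.2561      2.745
  solve Keq expr → x = 4.1275e-04; check Q = 1.6980e+04

[D]_eq = 2.745 M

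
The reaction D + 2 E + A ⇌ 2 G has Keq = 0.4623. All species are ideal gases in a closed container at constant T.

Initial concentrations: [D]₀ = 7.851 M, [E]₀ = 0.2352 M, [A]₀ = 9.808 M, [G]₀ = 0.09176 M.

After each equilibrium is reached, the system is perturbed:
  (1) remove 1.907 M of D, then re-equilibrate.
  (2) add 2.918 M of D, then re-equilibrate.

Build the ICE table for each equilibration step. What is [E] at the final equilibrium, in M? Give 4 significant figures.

Q₀ = 0.001977 vs Keq = 0.4623 ⇒ Q<K, forward
Step 1:
                    D           E           A           G
  I             7.851      0.2352       9.808     0.09176
  C          -0.09391     -0.1878    -0.09391      0.1878
  E             7.757     0.04737       9.714      0.2796
  solve Keq expr → x = 0.09391; check Q = 0.4623
Then remove 1.907 M of D.
Step 2:
                    D           E           A           G
  I              5.85     0.04737       9.714      0.2796
  C          0.002994    0.005987    0.002994   -0.005987
  E             5.853     0.05336       9.717      0.2736
  solve Keq expr → x = -0.002994; check Q = 0.4623
Then add 2.918 M of D.
Step 3:
                    D           E           A           G
  I             8.771     0.05336       9.717      0.2736
  C         -0.004205    -0.00841   -0.004205     0.00841
  E             8.767     0.04495       9.713       0.282
  solve Keq expr → x = 0.004205; check Q = 0.4623

[E]_eq = 0.04495 M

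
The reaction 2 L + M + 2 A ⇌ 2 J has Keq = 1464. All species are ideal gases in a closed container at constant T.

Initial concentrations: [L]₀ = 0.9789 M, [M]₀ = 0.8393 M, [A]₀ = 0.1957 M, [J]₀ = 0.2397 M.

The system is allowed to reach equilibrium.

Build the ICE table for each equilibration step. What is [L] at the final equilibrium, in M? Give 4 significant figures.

Q₀ = 1.865 vs Keq = 1464 ⇒ Q<K, forward
Step 1:
                  L         M         A         J
  Initial    0.9789    0.8393    0.1957    0.2397
  Change    -0.1798  -0.08992   -0.1798    0.1798
  Equil      0.7991    0.7494   0.01585    0.4195
  solve Keq expr → x = 0.08992; check Q = 1464

[L]_eq = 0.7991 M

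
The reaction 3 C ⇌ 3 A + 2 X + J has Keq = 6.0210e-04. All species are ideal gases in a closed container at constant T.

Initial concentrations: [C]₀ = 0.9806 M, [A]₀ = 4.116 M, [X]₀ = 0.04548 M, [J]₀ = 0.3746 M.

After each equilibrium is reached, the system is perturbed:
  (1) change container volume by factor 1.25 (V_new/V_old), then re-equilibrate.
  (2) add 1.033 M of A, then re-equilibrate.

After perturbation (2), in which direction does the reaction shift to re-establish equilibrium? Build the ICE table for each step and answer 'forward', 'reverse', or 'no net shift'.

Q₀ = 0.0573 vs Keq = 6.0210e-04 ⇒ Q>K, reverse
Step 1:
                  C         A         X         J
  Initial    0.9806     4.116   0.04548    0.3746
  Change    0.06018  -0.06018  -0.04012  -0.02006
  Equil       1.041     4.056  0.005357    0.3545
  solve Keq expr → x = -0.02006; check Q = 6.0210e-04
Then change container volume by factor 1.25 (V_new/V_old).
Step 2:
                  C         A         X         J
  Initial    0.8326     3.245  0.004286    0.2836
  Change  -0.002492  0.002492  0.001661 8.3065e-04
  Equil      0.8301     3.247  0.005947    0.2845
  solve Keq expr → x = 8.3065e-04; check Q = 6.0210e-04
Then add 1.033 M of A.
Step 3:
                  C         A         X         J
  Initial    0.8301      4.28  0.005947    0.2845
  Change   0.002978 -0.002978 -0.001985 -9.9252e-04
  Equil      0.8331     4.277  0.003962    0.2835
  solve Keq expr → x = -9.9252e-04; check Q = 6.0210e-04

Direction: reverse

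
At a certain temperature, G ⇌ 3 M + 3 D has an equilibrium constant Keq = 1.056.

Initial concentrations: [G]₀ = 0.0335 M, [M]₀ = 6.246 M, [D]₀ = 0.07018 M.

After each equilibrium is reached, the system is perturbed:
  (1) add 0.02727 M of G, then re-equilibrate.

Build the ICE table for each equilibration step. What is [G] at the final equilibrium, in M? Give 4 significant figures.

Q₀ = 2.514 vs Keq = 1.056 ⇒ Q>K, reverse
Step 1:
                    G           M           D
  I            0.0335       6.246     0.07018
  C          0.004999      -0.015      -0.015
  E            0.0385       6.231     0.05518
  solve Keq expr → x = -0.004999; check Q = 1.056
Then add 0.02727 M of G.
Step 2:
                    G           M           D
  I           0.06577       6.231     0.05518
  C         -0.003199    0.009597    0.009597
  E           0.06257       6.241     0.06478
  solve Keq expr → x = 0.003199; check Q = 1.056

[G]_eq = 0.06257 M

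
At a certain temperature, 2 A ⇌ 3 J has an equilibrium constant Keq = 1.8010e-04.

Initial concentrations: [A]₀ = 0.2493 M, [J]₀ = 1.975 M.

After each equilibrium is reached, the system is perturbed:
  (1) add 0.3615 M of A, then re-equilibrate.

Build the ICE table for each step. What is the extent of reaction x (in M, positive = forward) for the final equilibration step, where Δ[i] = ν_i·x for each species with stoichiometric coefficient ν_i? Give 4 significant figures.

x = 0.003731 M

Q₀ = 124 vs Keq = 1.8010e-04 ⇒ Q>K, reverse
Step 1:
                    A           J
  Initial      0.2493       1.975
  Change        1.267        -1.9
  Equil         1.516     0.07453
  solve Keq expr → x = -0.6335; check Q = 1.8010e-04
Then add 0.3615 M of A.
Step 2:
                    A           J
  Initial       1.878     0.07453
  Change    -0.007461     0.01119
  Equil          1.87     0.08573
  solve Keq expr → x = 0.003731; check Q = 1.8010e-04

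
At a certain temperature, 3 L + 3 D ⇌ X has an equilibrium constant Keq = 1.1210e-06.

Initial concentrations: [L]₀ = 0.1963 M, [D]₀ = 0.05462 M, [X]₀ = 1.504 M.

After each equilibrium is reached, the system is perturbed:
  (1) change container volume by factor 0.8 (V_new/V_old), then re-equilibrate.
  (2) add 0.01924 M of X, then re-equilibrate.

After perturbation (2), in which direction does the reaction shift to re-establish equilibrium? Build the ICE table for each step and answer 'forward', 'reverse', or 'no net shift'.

Q₀ = 1.2202e+06 vs Keq = 1.1210e-06 ⇒ Q>K, reverse
Step 1:
                   L          D          X
  Initial     0.1963    0.05462      1.504
  Change        4.48       4.48     -1.493
  Equil        4.676      4.535    0.01069
  solve Keq expr → x = -1.493; check Q = 1.1210e-06
Then change container volume by factor 0.8 (V_new/V_old).
Step 2:
                   L          D          X
  Initial      5.845      5.668    0.01336
  Change    -0.07319   -0.07319     0.0244
  Equil        5.772      5.595    0.03776
  solve Keq expr → x = 0.0244; check Q = 1.1210e-06
Then add 0.01924 M of X.
Step 3:
                   L          D          X
  Initial      5.772      5.595      0.057
  Change     0.05143    0.05143   -0.01714
  Equil        5.824      5.646    0.03986
  solve Keq expr → x = -0.01714; check Q = 1.1210e-06

Direction: reverse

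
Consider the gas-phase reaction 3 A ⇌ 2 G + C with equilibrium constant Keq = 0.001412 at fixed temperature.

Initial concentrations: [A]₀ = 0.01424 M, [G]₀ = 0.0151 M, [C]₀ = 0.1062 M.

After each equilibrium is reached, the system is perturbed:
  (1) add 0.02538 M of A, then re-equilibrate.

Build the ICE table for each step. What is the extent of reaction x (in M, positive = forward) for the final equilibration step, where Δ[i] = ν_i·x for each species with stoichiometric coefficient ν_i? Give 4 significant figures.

Q₀ = 8.386 vs Keq = 0.001412 ⇒ Q>K, reverse
Step 1:
                  A         G         C
  I         0.01424    0.0151    0.1062
  C         0.02144   -0.0143 -0.007148
  E         0.03568 8.0477e-04   0.09905
  solve Keq expr → x = -0.007148; check Q = 0.001412
Then add 0.02538 M of A.
Step 2:
                  A         G         C
  I         0.06106 8.0477e-04   0.09905
  C       -0.001397 9.3125e-04 4.6563e-04
  E         0.05967  0.001736   0.09952
  solve Keq expr → x = 4.6563e-04; check Q = 0.001412

x = 4.6563e-04 M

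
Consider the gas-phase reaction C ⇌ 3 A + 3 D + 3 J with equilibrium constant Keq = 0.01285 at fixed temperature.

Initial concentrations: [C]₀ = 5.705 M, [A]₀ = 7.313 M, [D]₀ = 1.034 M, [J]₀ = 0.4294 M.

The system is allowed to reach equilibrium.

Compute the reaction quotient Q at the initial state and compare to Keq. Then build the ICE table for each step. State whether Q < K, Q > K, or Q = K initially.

Q₀ = 6; Q > K (proceeds reverse)

Q₀ = 6 vs Keq = 0.01285 ⇒ Q>K, reverse
Step 1:
                   C          A          D          J
  init         5.705      7.313      1.034     0.4294
  Δ            0.114    -0.3421    -0.3421    -0.3421
  eq           5.819      6.971     0.6919    0.08734
  solve Keq expr → x = -0.114; check Q = 0.01285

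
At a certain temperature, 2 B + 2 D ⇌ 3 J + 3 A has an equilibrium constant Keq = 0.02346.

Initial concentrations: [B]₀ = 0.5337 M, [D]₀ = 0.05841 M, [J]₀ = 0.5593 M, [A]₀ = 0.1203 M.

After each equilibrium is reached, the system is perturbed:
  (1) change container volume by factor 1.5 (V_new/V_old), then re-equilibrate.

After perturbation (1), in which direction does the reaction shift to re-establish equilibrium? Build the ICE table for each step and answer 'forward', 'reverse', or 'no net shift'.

Q₀ = 0.3134 vs Keq = 0.02346 ⇒ Q>K, reverse
Step 1:
                    B           D           J           A
  init         0.5337     0.05841      0.5593      0.1203
  Δ           0.02997     0.02997    -0.04495    -0.04495
  eq           0.5637     0.08838      0.5144     0.07535
  solve Keq expr → x = -0.01498; check Q = 0.02346
Then change container volume by factor 1.5 (V_new/V_old).
Step 2:
                    B           D           J           A
  init         0.3758     0.05892      0.3429     0.05023
  Δ         -0.005938   -0.005938    0.008907    0.008907
  eq           0.3698     0.05298      0.3518     0.05914
  solve Keq expr → x = 0.002969; check Q = 0.02346

Direction: forward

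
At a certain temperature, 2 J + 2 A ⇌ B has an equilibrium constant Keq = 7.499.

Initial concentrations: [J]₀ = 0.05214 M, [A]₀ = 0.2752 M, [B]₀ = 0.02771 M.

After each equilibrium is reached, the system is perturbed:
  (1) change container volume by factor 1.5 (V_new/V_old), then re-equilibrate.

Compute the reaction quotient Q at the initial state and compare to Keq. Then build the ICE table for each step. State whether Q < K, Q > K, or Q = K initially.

Q₀ = 134.6 vs Keq = 7.499 ⇒ Q>K, reverse
Step 1:
                  J         A         B
  I         0.05214    0.2752   0.02771
  C         0.04203   0.04203  -0.02102
  E         0.09417    0.3172  0.006693
  solve Keq expr → x = -0.02102; check Q = 7.499
Then change container volume by factor 1.5 (V_new/V_old).
Step 2:
                  J         A         B
  I         0.06278    0.2115  0.004462
  C        0.005617  0.005617 -0.002808
  E          0.0684    0.2171  0.001654
  solve Keq expr → x = -0.002808; check Q = 7.499

Q₀ = 134.6; Q > K (proceeds reverse)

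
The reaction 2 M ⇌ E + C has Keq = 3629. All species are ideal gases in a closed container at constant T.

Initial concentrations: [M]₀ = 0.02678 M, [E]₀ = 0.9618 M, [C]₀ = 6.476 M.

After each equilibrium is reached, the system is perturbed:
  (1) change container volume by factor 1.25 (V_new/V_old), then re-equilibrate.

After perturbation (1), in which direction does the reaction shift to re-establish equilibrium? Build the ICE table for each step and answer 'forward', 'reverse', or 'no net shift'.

Direction: no net shift

Q₀ = 8685 vs Keq = 3629 ⇒ Q>K, reverse
Step 1:
                  M         E         C
  Initial   0.02678    0.9618     6.476
  Change    0.01447 -0.007235 -0.007235
  Equil     0.04125    0.9546     6.469
  solve Keq expr → x = -0.007235; check Q = 3629
Then change container volume by factor 1.25 (V_new/V_old).
Step 2:
                  M         E         C
  Initial     0.033    0.7637     5.175
  Change          0         0         0
  Equil       0.033    0.7637     5.175
  solve Keq expr → x = 0; check Q = 3629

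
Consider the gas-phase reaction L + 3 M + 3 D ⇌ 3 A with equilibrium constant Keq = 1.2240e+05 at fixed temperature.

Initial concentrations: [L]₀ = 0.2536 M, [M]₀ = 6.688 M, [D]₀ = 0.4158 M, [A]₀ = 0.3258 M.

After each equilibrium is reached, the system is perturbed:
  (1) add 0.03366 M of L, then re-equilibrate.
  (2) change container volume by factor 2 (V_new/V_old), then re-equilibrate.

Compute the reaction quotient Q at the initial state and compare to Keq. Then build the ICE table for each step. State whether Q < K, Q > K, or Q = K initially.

Q₀ = 0.006341 vs Keq = 1.2240e+05 ⇒ Q<K, forward
Step 1:
                  L         M         D         A
  I          0.2536     6.688    0.4158    0.3258
  C          -0.137    -0.411    -0.411     0.411
  E          0.1166     6.277  0.004839    0.7368
  solve Keq expr → x = 0.137; check Q = 1.2240e+05
Then add 0.03366 M of L.
Step 2:
                  L         M         D         A
  I          0.1503     6.277  0.004839    0.7368
  C       -1.2944e-04 -3.8831e-04 -3.8831e-04 3.8831e-04
  E          0.1501     6.277   0.00445    0.7371
  solve Keq expr → x = 1.2944e-04; check Q = 1.2240e+05
Then change container volume by factor 2 (V_new/V_old).
Step 3:
                  L         M         D         A
  I         0.07507     3.138  0.002225    0.3686
  C          0.0011  0.003299  0.003299 -0.003299
  E         0.07617     3.142  0.005524    0.3653
  solve Keq expr → x = -0.0011; check Q = 1.2240e+05

Q₀ = 0.006341; Q < K (proceeds forward)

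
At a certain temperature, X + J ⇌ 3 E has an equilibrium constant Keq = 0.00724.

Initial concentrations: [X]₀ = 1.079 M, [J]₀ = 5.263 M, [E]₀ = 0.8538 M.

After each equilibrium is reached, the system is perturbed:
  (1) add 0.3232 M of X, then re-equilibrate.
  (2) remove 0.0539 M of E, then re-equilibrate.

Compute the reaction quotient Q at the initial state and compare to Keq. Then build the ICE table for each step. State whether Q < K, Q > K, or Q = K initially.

Q₀ = 0.1096 vs Keq = 0.00724 ⇒ Q>K, reverse
Step 1:
                  X         J         E
  I           1.079     5.263    0.8538
  C          0.1628    0.1628   -0.4884
  E           1.242     5.426    0.3654
  solve Keq expr → x = -0.1628; check Q = 0.00724
Then add 0.3232 M of X.
Step 2:
                  X         J         E
  I           1.565     5.426    0.3654
  C       -0.009422 -0.009422   0.02827
  E           1.556     5.416    0.3937
  solve Keq expr → x = 0.009422; check Q = 0.00724
Then remove 0.0539 M of E.
Step 3:
                  X         J         E
  I           1.556     5.416    0.3398
  C        -0.01734  -0.01734   0.05201
  E           1.538     5.399    0.3918
  solve Keq expr → x = 0.01734; check Q = 0.00724

Q₀ = 0.1096; Q > K (proceeds reverse)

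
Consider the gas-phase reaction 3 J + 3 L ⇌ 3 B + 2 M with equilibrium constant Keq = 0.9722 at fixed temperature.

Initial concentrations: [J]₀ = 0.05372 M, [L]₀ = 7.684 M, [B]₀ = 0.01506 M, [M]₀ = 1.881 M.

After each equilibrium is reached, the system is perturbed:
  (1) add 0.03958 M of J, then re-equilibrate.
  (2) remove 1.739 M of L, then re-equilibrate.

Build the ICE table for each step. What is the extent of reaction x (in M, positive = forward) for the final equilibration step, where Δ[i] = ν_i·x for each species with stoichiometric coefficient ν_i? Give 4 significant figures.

x = -0.001431 M

Q₀ = 1.7182e-04 vs Keq = 0.9722 ⇒ Q<K, forward
Step 1:
                    J           L           B           M
  Initial     0.05372       7.684     0.01506       1.881
  Change      -0.0421     -0.0421      0.0421     0.02807
  Equil       0.01162       7.642     0.05716       1.909
  solve Keq expr → x = 0.01403; check Q = 0.9722
Then add 0.03958 M of J.
Step 2:
                    J           L           B           M
  Initial      0.0512       7.642     0.05716       1.909
  Change     -0.03271    -0.03271     0.03271     0.02181
  Equil       0.01849       7.609     0.08987       1.931
  solve Keq expr → x = 0.0109; check Q = 0.9722
Then remove 1.739 M of L.
Step 3:
                    J           L           B           M
  Initial     0.01849        5.87     0.08987       1.931
  Change     0.004293    0.004293   -0.004293   -0.002862
  Equil       0.02278       5.874     0.08558       1.928
  solve Keq expr → x = -0.001431; check Q = 0.9722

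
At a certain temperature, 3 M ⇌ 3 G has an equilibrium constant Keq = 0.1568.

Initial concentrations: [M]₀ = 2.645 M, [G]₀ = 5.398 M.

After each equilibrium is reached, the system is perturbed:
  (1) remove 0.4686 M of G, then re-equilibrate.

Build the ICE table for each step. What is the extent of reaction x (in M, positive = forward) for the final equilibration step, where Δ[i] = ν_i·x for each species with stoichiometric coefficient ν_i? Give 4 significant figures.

Q₀ = 8.5 vs Keq = 0.1568 ⇒ Q>K, reverse
Step 1:
                   M          G
  Initial      2.645      5.398
  Change        2.58      -2.58
  Equil        5.225      2.818
  solve Keq expr → x = -0.8601; check Q = 0.1568
Then remove 0.4686 M of G.
Step 2:
                   M          G
  Initial      5.225      2.349
  Change     -0.3044     0.3044
  Equil        4.921      2.654
  solve Keq expr → x = 0.1015; check Q = 0.1568

x = 0.1015 M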